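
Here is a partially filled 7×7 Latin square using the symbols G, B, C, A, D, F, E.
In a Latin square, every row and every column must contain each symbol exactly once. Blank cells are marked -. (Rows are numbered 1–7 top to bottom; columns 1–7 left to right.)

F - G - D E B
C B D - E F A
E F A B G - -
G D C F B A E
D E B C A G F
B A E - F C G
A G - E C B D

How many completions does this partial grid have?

1

Row 1, column 2: eliminating its row and column leaves {C}.
Row 1, column 4: eliminating its row and column leaves {A}.
Row 2, column 4: eliminating its row and column leaves {G}.
Row 3, column 6: eliminating its row and column leaves {D}.
Row 3, column 7: eliminating its row and column leaves {C}.
Row 6, column 4: eliminating its row and column leaves {D}.
Row 7, column 3: eliminating its row and column leaves {F}.
Only one assignment across all blanks avoids any row or column repeat, giving 1 completion.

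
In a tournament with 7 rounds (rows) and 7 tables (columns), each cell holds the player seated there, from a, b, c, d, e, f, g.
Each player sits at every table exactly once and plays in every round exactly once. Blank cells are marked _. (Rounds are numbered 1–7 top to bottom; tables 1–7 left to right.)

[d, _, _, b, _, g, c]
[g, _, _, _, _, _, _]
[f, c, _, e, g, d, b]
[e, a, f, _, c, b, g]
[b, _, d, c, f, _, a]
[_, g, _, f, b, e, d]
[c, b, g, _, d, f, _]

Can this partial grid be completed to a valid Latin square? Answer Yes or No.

No

Round 5, table 6: round 5 together with table 6 already contain {a, b, c, d, e, f, g} — every symbol — so nothing can go there. The grid has no valid completion.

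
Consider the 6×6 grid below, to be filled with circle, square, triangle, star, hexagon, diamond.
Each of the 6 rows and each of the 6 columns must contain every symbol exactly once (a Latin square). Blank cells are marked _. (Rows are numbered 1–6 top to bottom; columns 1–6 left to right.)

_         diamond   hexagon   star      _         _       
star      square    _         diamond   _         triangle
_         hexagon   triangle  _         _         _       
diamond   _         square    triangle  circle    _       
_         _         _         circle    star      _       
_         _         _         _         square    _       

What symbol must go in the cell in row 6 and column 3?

Row 1, column 5: row 1 has {star, hexagon, diamond} and column 5 has {circle, square, star}, leaving only triangle.
Row 2, column 3: row 2 has {square, triangle, star, diamond} and column 3 has {square, triangle, hexagon}, leaving only circle.
Row 2, column 5: row 2 has {circle, square, triangle, star, diamond} and column 5 has {circle, square, triangle, star}, leaving only hexagon.
Row 3, column 4: row 3 has {triangle, hexagon} and column 4 has {circle, triangle, star, diamond}, leaving only square.
Row 3, column 1: row 3 has {square, triangle, hexagon} and column 1 has {star, diamond}, leaving only circle.
Row 1, column 1: row 1 has {triangle, star, hexagon, diamond} and column 1 has {circle, star, diamond}, leaving only square.
Row 1, column 6: row 1 has {square, triangle, star, hexagon, diamond} and column 6 has {triangle}, leaving only circle.
Row 3, column 5: row 3 has {circle, square, triangle, hexagon} and column 5 has {circle, square, triangle, star, hexagon}, leaving only diamond.
Row 3, column 6: row 3 has {circle, square, triangle, hexagon, diamond} and column 6 has {circle, triangle}, leaving only star.
Row 4, column 2: row 4 has {circle, square, triangle, diamond} and column 2 has {square, hexagon, diamond}, leaving only star.
Row 4, column 6: row 4 has {circle, square, triangle, star, diamond} and column 6 has {circle, triangle, star}, leaving only hexagon.
Row 5, column 2: row 5 has {circle, star} and column 2 has {square, star, hexagon, diamond}, leaving only triangle.
Row 5, column 1: row 5 has {circle, triangle, star} and column 1 has {circle, square, star, diamond}, leaving only hexagon.
Row 5, column 3: row 5 has {circle, triangle, star, hexagon} and column 3 has {circle, square, triangle, hexagon}, leaving only diamond.
Row 6 already has {square} and column 3 already has {circle, square, triangle, hexagon, diamond}, so row 6, column 3 must be star.

star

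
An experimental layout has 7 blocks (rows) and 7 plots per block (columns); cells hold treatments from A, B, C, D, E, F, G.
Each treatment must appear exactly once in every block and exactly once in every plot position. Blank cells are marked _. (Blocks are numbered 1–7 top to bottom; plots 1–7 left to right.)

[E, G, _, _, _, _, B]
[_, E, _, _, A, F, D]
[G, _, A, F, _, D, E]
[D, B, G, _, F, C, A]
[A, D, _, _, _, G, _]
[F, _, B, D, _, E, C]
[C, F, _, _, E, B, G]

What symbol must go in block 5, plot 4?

Block 1, plot 6: block 1 has {B, E, G} and plot 6 has {B, C, D, E, F, G}, leaving only A.
Block 1, plot 4: block 1 has {A, B, E, G} and plot 4 has {D, F}, leaving only C.
Block 1, plot 5: block 1 has {A, B, C, E, G} and plot 5 has {A, E, F}, leaving only D.
Block 1, plot 3: block 1 has {A, B, C, D, E, G} and plot 3 has {A, B, G}, leaving only F.
Block 2, plot 1: block 2 has {A, D, E, F} and plot 1 has {A, C, D, E, F, G}, leaving only B.
Block 2, plot 3: block 2 has {A, B, D, E, F} and plot 3 has {A, B, F, G}, leaving only C.
Block 2, plot 4: block 2 has {A, B, C, D, E, F} and plot 4 has {C, D, F}, leaving only G.
Block 3, plot 2: block 3 has {A, D, E, F, G} and plot 2 has {B, D, E, F, G}, leaving only C.
Block 3, plot 5: block 3 has {A, C, D, E, F, G} and plot 5 has {A, D, E, F}, leaving only B.
Block 4, plot 4: block 4 has {A, B, C, D, F, G} and plot 4 has {C, D, F, G}, leaving only E.
Block 5 already has {A, D, G} and plot 4 already has {C, D, E, F, G}, so block 5, plot 4 must be B.

B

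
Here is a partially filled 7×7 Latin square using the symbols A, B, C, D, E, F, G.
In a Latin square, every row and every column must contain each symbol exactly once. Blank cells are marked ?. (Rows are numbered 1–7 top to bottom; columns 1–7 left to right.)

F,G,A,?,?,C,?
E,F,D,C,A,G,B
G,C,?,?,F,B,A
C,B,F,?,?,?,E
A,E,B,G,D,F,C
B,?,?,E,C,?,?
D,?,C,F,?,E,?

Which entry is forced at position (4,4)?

Row 1, column 7: row 1 has {A, C, F, G} and column 7 has {A, B, C, E}, leaving only D.
Row 1, column 4: row 1 has {A, C, D, F, G} and column 4 has {C, E, F, G}, leaving only B.
Row 1, column 5: row 1 has {A, B, C, D, F, G} and column 5 has {A, C, D, F}, leaving only E.
Row 3, column 3: row 3 has {A, B, C, F, G} and column 3 has {A, B, C, D, F}, leaving only E.
Row 3, column 4: row 3 has {A, B, C, E, F, G} and column 4 has {B, C, E, F, G}, leaving only D.
Row 4 already has {B, C, E, F} and column 4 already has {B, C, D, E, F, G}, so row 4, column 4 must be A.

A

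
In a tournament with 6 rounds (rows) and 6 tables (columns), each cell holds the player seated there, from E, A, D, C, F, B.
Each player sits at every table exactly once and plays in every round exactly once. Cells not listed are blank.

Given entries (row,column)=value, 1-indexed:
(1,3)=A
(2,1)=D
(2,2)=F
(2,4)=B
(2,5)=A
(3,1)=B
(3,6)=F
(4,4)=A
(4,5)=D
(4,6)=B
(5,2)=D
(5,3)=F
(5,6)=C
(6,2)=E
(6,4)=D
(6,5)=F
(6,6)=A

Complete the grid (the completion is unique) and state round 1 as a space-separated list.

E B A F C D

Round 2, table 6: round 2 has {A, D, F, B} and table 6 has {A, C, F, B}, leaving only E.
Round 1, table 6: round 1 has {A} and table 6 has {E, A, C, F, B}, leaving only D.
Round 2, table 3: round 2 has {E, A, D, F, B} and table 3 has {A, F}, leaving only C.
Round 4, table 2: round 4 has {A, D, B} and table 2 has {E, D, F}, leaving only C.
Round 1, table 2: round 1 has {A, D} and table 2 has {E, D, C, F}, leaving only B.
Round 3, table 2: round 3 has {F, B} and table 2 has {E, D, C, F, B}, leaving only A.
Round 4, table 3: round 4 has {A, D, C, B} and table 3 has {A, C, F}, leaving only E.
Round 3, table 3: round 3 has {A, F, B} and table 3 has {E, A, C, F}, leaving only D.
Round 4, table 1: round 4 has {E, A, D, C, B} and table 1 has {D, B}, leaving only F.
Round 5, table 4: round 5 has {D, C, F} and table 4 has {A, D, B}, leaving only E.
Round 3, table 4: round 3 has {A, D, F, B} and table 4 has {E, A, D, B}, leaving only C.
Round 1, table 4: round 1 has {A, D, B} and table 4 has {E, A, D, C, B}, leaving only F.
Round 3, table 5: round 3 has {A, D, C, F, B} and table 5 has {A, D, F}, leaving only E.
Round 1, table 5: round 1 has {A, D, F, B} and table 5 has {E, A, D, F}, leaving only C.
Round 1, table 1: round 1 has {A, D, C, F, B} and table 1 has {D, F, B}, leaving only E.
So round 1 reads: E B A F C D.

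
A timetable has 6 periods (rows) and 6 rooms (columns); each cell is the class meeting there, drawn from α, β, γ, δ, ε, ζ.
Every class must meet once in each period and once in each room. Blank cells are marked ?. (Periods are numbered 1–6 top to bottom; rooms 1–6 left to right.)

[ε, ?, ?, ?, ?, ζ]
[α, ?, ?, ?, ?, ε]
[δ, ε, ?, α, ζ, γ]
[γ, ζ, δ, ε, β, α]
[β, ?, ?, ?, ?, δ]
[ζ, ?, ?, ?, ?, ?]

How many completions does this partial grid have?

Period 1, room 2: eliminating its period and room leaves {α, β, γ, δ}.
Period 1, room 3: eliminating its period and room leaves {α, β, γ}.
Period 1, room 4: eliminating its period and room leaves {β, γ, δ}.
Period 1, room 5: eliminating its period and room leaves {α, γ, δ}.
Period 2, room 2: eliminating its period and room leaves {β, γ, δ}.
Period 2, room 3: eliminating its period and room leaves {β, γ, ζ}.
Period 2, room 4: eliminating its period and room leaves {β, γ, δ, ζ}.
Period 2, room 5: eliminating its period and room leaves {γ, δ}.
Period 3, room 3: eliminating its period and room leaves {β}.
Period 5, room 2: eliminating its period and room leaves {α, γ}.
Period 5, room 3: eliminating its period and room leaves {α, γ, ε, ζ}.
Period 5, room 4: eliminating its period and room leaves {γ, ζ}.
Period 5, room 5: eliminating its period and room leaves {α, γ, ε}.
Period 6, room 2: eliminating its period and room leaves {α, β, γ, δ}.
Period 6, room 3: eliminating its period and room leaves {α, β, γ, ε}.
Period 6, room 4: eliminating its period and room leaves {β, γ, δ}.
Period 6, room 5: eliminating its period and room leaves {α, γ, δ, ε}.
Period 6, room 6: eliminating its period and room leaves {β}.
Enumerating the assignments across these blanks that avoid any period or room repeat gives 14 completions.

14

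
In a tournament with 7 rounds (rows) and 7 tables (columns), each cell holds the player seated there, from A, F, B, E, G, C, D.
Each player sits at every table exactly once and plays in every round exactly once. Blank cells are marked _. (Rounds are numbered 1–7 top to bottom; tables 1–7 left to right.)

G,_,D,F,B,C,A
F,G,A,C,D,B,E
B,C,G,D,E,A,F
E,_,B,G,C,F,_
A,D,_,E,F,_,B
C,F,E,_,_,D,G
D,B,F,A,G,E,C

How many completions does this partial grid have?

1

Round 1, table 2: eliminating its round and table leaves {E}.
Round 4, table 2: eliminating its round and table leaves {A}.
Round 4, table 7: eliminating its round and table leaves {D}.
Round 5, table 3: eliminating its round and table leaves {C}.
Round 5, table 6: eliminating its round and table leaves {G}.
Round 6, table 4: eliminating its round and table leaves {B}.
Round 6, table 5: eliminating its round and table leaves {A}.
Only one assignment across all blanks avoids any round or table repeat, giving 1 completion.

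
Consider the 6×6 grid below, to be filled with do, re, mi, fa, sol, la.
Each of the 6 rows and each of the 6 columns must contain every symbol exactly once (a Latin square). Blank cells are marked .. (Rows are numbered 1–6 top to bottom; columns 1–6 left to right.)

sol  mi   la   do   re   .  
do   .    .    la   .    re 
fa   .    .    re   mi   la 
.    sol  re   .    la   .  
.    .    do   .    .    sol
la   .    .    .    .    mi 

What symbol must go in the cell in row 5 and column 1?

re

Row 1, column 6: row 1 has {do, re, mi, sol, la} and column 6 has {re, mi, sol, la}, leaving only fa.
Row 2, column 2: row 2 has {do, re, la} and column 2 has {mi, sol}, leaving only fa.
Row 2, column 5: row 2 has {do, re, fa, la} and column 5 has {re, mi, la}, leaving only sol.
Row 2, column 3: row 2 has {do, re, fa, sol, la} and column 3 has {do, re, la}, leaving only mi.
Row 3, column 2: row 3 has {re, mi, fa, la} and column 2 has {mi, fa, sol}, leaving only do.
Row 3, column 3: row 3 has {do, re, mi, fa, la} and column 3 has {do, re, mi, la}, leaving only sol.
Row 4, column 1: row 4 has {re, sol, la} and column 1 has {do, fa, sol, la}, leaving only mi.
Row 5 already has {do, sol} and column 1 already has {do, mi, fa, sol, la}, so row 5, column 1 must be re.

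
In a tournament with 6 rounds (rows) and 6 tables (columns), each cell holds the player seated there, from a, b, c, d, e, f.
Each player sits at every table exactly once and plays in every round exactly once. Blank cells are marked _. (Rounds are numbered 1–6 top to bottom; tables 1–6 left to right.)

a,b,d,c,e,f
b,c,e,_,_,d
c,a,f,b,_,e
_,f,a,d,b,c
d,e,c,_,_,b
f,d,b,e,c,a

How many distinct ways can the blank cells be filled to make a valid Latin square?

2

Round 2, table 4: eliminating its round and table leaves {a, f}.
Round 2, table 5: eliminating its round and table leaves {a, f}.
Round 3, table 5: eliminating its round and table leaves {d}.
Round 4, table 1: eliminating its round and table leaves {e}.
Round 5, table 4: eliminating its round and table leaves {a, f}.
Round 5, table 5: eliminating its round and table leaves {a, f}.
Enumerating the assignments across these blanks that avoid any round or table repeat gives 2 completions.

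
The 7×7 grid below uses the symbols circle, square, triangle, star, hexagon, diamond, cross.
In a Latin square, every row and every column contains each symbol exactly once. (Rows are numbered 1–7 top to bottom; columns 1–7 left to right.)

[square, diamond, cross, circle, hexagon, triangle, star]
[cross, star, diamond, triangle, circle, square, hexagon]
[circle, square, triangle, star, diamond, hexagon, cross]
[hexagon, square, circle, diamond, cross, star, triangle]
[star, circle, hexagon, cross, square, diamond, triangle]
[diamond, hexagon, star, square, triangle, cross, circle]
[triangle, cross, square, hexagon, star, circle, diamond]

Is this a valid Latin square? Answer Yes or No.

Every row is a permutation, but column 7 contains triangle twice (at rows 4 and 5).

No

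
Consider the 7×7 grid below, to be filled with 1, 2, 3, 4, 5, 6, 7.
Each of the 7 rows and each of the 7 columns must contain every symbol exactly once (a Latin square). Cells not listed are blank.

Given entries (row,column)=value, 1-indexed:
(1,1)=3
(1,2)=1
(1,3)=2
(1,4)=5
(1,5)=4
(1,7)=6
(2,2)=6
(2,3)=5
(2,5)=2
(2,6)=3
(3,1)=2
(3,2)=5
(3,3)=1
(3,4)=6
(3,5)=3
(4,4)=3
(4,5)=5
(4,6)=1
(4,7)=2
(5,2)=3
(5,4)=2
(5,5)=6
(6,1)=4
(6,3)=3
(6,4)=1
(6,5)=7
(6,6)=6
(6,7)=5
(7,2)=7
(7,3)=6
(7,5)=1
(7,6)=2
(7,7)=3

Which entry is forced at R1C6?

Row 1 already has {1, 2, 3, 4, 5, 6} and column 6 already has {1, 2, 3, 6}, so row 1, column 6 must be 7.

7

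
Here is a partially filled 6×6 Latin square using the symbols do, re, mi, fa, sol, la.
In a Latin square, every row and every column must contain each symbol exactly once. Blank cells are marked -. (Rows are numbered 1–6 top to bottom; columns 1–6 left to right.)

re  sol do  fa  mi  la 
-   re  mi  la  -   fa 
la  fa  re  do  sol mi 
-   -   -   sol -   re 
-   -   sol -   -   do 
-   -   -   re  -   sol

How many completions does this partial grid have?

Row 2, column 1: eliminating its row and column leaves {do, sol}.
Row 2, column 5: eliminating its row and column leaves {do}.
Row 4, column 1: eliminating its row and column leaves {do, mi, fa}.
Row 4, column 2: eliminating its row and column leaves {do, mi, la}.
Row 4, column 3: eliminating its row and column leaves {fa, la}.
Row 4, column 5: eliminating its row and column leaves {do, fa, la}.
Row 5, column 1: eliminating its row and column leaves {mi, fa}.
Row 5, column 2: eliminating its row and column leaves {mi, la}.
Row 5, column 4: eliminating its row and column leaves {mi}.
Row 5, column 5: eliminating its row and column leaves {re, fa, la}.
Row 6, column 1: eliminating its row and column leaves {do, mi, fa}.
Row 6, column 2: eliminating its row and column leaves {do, mi, la}.
Row 6, column 3: eliminating its row and column leaves {fa, la}.
Row 6, column 5: eliminating its row and column leaves {do, fa, la}.
Enumerating the assignments across these blanks that avoid any row or column repeat gives 4 completions.

4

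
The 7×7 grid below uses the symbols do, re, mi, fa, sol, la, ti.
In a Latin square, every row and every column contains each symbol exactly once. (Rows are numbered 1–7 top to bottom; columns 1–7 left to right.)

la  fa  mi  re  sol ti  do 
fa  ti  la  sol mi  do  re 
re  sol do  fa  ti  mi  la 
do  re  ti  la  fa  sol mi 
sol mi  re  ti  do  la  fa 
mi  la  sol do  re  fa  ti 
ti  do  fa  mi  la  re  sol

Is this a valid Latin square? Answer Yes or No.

Yes

Each row is a permutation of the 7 symbols, and so is each column.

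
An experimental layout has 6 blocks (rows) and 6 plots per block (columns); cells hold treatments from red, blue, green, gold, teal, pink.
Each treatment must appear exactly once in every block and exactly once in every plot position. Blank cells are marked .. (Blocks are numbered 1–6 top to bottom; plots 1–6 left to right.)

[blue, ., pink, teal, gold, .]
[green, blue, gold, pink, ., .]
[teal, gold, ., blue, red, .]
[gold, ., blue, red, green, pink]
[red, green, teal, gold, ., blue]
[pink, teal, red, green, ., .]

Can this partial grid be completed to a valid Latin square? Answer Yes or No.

No

Block 4, plot 2: block 4 together with plot 2 already contain {red, blue, green, gold, teal, pink} — every symbol — so nothing can go there. The grid has no valid completion.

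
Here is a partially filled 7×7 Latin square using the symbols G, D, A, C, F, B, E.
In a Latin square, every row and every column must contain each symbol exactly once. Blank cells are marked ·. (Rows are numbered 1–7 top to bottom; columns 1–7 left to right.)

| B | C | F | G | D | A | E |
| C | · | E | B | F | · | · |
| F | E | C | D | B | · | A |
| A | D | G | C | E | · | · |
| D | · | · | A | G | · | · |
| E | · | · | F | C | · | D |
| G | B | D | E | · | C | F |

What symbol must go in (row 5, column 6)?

Row 2, column 7: row 2 has {C, F, B, E} and column 7 has {D, A, F, E}, leaving only G.
Row 2, column 2: row 2 has {G, C, F, B, E} and column 2 has {D, C, B, E}, leaving only A.
Row 2, column 6: row 2 has {G, A, C, F, B, E} and column 6 has {A, C}, leaving only D.
Row 3, column 6: row 3 has {D, A, C, F, B, E} and column 6 has {D, A, C}, leaving only G.
Row 4, column 7: row 4 has {G, D, A, C, E} and column 7 has {G, D, A, F, E}, leaving only B.
Row 4, column 6: row 4 has {G, D, A, C, B, E} and column 6 has {G, D, A, C}, leaving only F.
Row 5, column 2: row 5 has {G, D, A} and column 2 has {D, A, C, B, E}, leaving only F.
Row 5, column 3: row 5 has {G, D, A, F} and column 3 has {G, D, C, F, E}, leaving only B.
Row 5 already has {G, D, A, F, B} and column 6 already has {G, D, A, C, F}, so row 5, column 6 must be E.

E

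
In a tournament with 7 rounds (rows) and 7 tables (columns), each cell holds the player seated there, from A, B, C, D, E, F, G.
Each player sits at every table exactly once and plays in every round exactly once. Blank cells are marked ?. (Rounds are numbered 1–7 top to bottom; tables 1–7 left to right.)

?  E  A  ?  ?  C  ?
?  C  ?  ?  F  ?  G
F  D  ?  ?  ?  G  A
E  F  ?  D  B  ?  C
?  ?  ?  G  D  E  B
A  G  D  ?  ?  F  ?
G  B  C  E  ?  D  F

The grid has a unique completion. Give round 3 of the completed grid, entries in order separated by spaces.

F D B C E G A

Round 1, table 5: round 1 has {A, C, E} and table 5 has {B, D, F}, leaving only G.
Round 1, table 7: round 1 has {A, C, E, G} and table 7 has {A, B, C, F, G}, leaving only D.
Round 1, table 1: round 1 has {A, C, D, E, G} and table 1 has {A, E, F, G}, leaving only B.
Round 1, table 4: round 1 has {A, B, C, D, E, G} and table 4 has {D, E, G}, leaving only F.
Round 2, table 1: round 2 has {C, F, G} and table 1 has {A, B, E, F, G}, leaving only D.
Round 4, table 3: round 4 has {B, C, D, E, F} and table 3 has {A, C, D}, leaving only G.
Round 4, table 6: round 4 has {B, C, D, E, F, G} and table 6 has {C, D, E, F, G}, leaving only A.
Round 2, table 6: round 2 has {C, D, F, G} and table 6 has {A, C, D, E, F, G}, leaving only B.
Round 2, table 3: round 2 has {B, C, D, F, G} and table 3 has {A, C, D, G}, leaving only E.
Round 3, table 3: round 3 has {A, D, F, G} and table 3 has {A, C, D, E, G}, leaving only B.
Round 3, table 4: round 3 has {A, B, D, F, G} and table 4 has {D, E, F, G}, leaving only C.
Round 3, table 5: round 3 has {A, B, C, D, F, G} and table 5 has {B, D, F, G}, leaving only E.
So round 3 reads: F D B C E G A.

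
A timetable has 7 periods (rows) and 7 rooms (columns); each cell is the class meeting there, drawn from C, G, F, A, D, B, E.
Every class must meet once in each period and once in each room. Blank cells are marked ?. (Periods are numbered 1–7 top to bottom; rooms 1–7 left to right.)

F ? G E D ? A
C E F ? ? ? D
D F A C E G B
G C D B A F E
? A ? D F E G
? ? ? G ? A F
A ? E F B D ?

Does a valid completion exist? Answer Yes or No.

Yes

No period or room among the givens repeats a symbol, and propagating forced cells runs into no contradiction.
One valid completion exists (for instance, F B G E D C A / C E F A G B D / D F A C E G B / G C D B A F E / B A C D F E G / E D B G C A F / A G E F B D C).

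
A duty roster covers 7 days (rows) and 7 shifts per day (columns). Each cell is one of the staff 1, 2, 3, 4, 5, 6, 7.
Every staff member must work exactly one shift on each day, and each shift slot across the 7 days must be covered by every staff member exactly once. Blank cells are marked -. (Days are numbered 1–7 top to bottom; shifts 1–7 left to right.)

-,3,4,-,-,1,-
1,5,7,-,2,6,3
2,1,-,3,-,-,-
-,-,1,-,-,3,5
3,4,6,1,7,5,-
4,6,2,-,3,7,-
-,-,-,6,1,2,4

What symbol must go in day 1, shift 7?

Day 2, shift 4: day 2 has {1, 2, 3, 5, 6, 7} and shift 4 has {1, 3, 6}, leaving only 4.
Day 3, shift 3: day 3 has {1, 2, 3} and shift 3 has {1, 2, 4, 6, 7}, leaving only 5.
Day 3, shift 6: day 3 has {1, 2, 3, 5} and shift 6 has {1, 2, 3, 5, 6, 7}, leaving only 4.
Day 3, shift 5: day 3 has {1, 2, 3, 4, 5} and shift 5 has {1, 2, 3, 7}, leaving only 6.
Day 1, shift 5: day 1 has {1, 3, 4} and shift 5 has {1, 2, 3, 6, 7}, leaving only 5.
Day 3, shift 7: day 3 has {1, 2, 3, 4, 5, 6} and shift 7 has {3, 4, 5}, leaving only 7.
Day 4, shift 5: day 4 has {1, 3, 5} and shift 5 has {1, 2, 3, 5, 6, 7}, leaving only 4.
Day 5, shift 7: day 5 has {1, 3, 4, 5, 6, 7} and shift 7 has {3, 4, 5, 7}, leaving only 2.
Day 1 already has {1, 3, 4, 5} and shift 7 already has {2, 3, 4, 5, 7}, so day 1, shift 7 must be 6.

6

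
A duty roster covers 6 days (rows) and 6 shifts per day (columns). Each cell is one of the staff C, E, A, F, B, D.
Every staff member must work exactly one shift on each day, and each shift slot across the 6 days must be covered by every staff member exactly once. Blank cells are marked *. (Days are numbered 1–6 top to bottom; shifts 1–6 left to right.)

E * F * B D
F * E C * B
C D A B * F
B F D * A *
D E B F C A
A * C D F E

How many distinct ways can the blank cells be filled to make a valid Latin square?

1

Day 1, shift 2: eliminating its day and shift leaves {C, A}.
Day 1, shift 4: eliminating its day and shift leaves {A}.
Day 2, shift 2: eliminating its day and shift leaves {A}.
Day 2, shift 5: eliminating its day and shift leaves {D}.
Day 3, shift 5: eliminating its day and shift leaves {E}.
Day 4, shift 4: eliminating its day and shift leaves {E}.
Day 4, shift 6: eliminating its day and shift leaves {C}.
Day 6, shift 2: eliminating its day and shift leaves {B}.
Only one assignment across all blanks avoids any day or shift repeat, giving 1 completion.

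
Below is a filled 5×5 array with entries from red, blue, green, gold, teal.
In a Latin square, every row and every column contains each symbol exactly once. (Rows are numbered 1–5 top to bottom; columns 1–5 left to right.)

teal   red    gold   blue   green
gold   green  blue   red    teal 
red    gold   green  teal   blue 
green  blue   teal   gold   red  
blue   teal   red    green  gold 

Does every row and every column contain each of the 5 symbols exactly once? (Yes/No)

Yes

Each row is a permutation of the 5 symbols, and so is each column.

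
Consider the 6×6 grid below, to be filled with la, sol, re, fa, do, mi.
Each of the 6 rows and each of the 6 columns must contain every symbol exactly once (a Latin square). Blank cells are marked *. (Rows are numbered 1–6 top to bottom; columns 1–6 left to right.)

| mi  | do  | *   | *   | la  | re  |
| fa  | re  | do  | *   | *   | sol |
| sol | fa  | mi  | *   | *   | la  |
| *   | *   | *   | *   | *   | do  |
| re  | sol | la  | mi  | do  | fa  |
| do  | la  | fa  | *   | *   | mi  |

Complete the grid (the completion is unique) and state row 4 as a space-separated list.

la mi re sol fa do

Row 4, column 1: row 4 has {do} and column 1 has {sol, re, fa, do, mi}, leaving only la.
Row 4, column 2: row 4 has {la, do} and column 2 has {la, sol, re, fa, do}, leaving only mi.
Row 1, column 3: row 1 has {la, re, do, mi} and column 3 has {la, fa, do, mi}, leaving only sol.
Row 4, column 3: row 4 has {la, do, mi} and column 3 has {la, sol, fa, do, mi}, leaving only re.
Row 1, column 4: row 1 has {la, sol, re, do, mi} and column 4 has {mi}, leaving only fa.
Row 4, column 4: row 4 has {la, re, do, mi} and column 4 has {fa, mi}, leaving only sol.
Row 4, column 5: row 4 has {la, sol, re, do, mi} and column 5 has {la, do}, leaving only fa.
So row 4 reads: la mi re sol fa do.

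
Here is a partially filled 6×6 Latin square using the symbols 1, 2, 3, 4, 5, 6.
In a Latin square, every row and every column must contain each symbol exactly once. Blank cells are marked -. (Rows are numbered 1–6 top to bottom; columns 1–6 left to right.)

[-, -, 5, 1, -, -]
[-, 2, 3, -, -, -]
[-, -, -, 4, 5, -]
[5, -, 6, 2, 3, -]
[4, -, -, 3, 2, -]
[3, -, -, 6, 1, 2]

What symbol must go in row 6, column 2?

5

Row 2, column 4: row 2 has {2, 3} and column 4 has {1, 2, 3, 4, 6}, leaving only 5.
Row 5, column 3: row 5 has {2, 3, 4} and column 3 has {3, 5, 6}, leaving only 1.
Row 3, column 3: row 3 has {4, 5} and column 3 has {1, 3, 5, 6}, leaving only 2.
Row 6, column 3: row 6 has {1, 2, 3, 6} and column 3 has {1, 2, 3, 5, 6}, leaving only 4.
Row 6 already has {1, 2, 3, 4, 6} and column 2 already has {2}, so row 6, column 2 must be 5.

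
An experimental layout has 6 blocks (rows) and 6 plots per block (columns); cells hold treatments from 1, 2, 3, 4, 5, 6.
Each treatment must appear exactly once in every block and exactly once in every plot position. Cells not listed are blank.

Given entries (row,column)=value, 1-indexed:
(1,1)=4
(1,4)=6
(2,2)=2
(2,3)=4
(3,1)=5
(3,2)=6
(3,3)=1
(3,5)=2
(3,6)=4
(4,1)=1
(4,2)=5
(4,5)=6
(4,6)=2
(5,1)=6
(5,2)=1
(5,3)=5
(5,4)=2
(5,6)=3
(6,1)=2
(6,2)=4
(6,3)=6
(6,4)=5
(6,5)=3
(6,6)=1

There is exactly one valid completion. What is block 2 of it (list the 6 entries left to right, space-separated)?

3 2 4 1 5 6

Block 2, plot 1: block 2 has {2, 4} and plot 1 has {1, 2, 4, 5, 6}, leaving only 3.
Block 2, plot 4: block 2 has {2, 3, 4} and plot 4 has {2, 5, 6}, leaving only 1.
Block 2, plot 5: block 2 has {1, 2, 3, 4} and plot 5 has {2, 3, 6}, leaving only 5.
Block 2, plot 6: block 2 has {1, 2, 3, 4, 5} and plot 6 has {1, 2, 3, 4}, leaving only 6.
So block 2 reads: 3 2 4 1 5 6.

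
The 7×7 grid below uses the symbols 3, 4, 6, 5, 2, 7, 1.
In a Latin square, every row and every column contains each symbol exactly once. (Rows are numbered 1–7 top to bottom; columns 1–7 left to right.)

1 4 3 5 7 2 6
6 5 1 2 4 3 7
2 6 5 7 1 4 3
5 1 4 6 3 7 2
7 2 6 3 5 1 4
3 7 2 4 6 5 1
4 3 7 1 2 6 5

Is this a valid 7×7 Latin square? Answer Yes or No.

Each row is a permutation of the 7 symbols, and so is each column.

Yes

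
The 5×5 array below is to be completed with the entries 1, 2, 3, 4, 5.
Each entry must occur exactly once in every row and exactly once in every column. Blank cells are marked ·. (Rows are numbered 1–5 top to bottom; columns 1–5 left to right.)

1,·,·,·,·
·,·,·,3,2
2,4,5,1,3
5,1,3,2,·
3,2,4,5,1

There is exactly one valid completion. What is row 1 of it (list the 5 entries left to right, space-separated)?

1 3 2 4 5

Row 1, column 3: row 1 has {1} and column 3 has {3, 4, 5}, leaving only 2.
Row 1, column 4: row 1 has {1, 2} and column 4 has {1, 2, 3, 5}, leaving only 4.
Row 1, column 5: row 1 has {1, 2, 4} and column 5 has {1, 2, 3}, leaving only 5.
Row 1, column 2: row 1 has {1, 2, 4, 5} and column 2 has {1, 2, 4}, leaving only 3.
So row 1 reads: 1 3 2 4 5.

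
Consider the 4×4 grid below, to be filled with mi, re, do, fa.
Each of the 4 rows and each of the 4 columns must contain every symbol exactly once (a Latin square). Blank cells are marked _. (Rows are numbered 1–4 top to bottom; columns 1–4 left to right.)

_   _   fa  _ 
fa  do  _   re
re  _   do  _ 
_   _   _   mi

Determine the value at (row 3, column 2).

mi

Row 1, column 4: row 1 has {fa} and column 4 has {mi, re}, leaving only do.
Row 1, column 1: row 1 has {do, fa} and column 1 has {re, fa}, leaving only mi.
Row 1, column 2: row 1 has {mi, do, fa} and column 2 has {do}, leaving only re.
Row 2, column 3: row 2 has {re, do, fa} and column 3 has {do, fa}, leaving only mi.
Row 3, column 4: row 3 has {re, do} and column 4 has {mi, re, do}, leaving only fa.
Row 3 already has {re, do, fa} and column 2 already has {re, do}, so row 3, column 2 must be mi.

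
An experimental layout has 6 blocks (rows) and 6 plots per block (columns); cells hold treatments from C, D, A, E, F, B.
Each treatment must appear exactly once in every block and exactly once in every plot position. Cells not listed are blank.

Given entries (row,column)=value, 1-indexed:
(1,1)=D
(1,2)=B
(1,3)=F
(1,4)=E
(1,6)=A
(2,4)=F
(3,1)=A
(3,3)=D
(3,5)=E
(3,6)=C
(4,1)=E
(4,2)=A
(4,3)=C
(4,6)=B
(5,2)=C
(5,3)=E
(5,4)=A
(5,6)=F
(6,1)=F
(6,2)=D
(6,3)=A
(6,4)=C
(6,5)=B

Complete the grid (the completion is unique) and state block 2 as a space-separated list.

C E B F A D

Block 2, plot 2: block 2 has {F} and plot 2 has {C, D, A, B}, leaving only E.
Block 2, plot 3: block 2 has {E, F} and plot 3 has {C, D, A, E, F}, leaving only B.
Block 2, plot 1: block 2 has {E, F, B} and plot 1 has {D, A, E, F}, leaving only C.
Block 2, plot 6: block 2 has {C, E, F, B} and plot 6 has {C, A, F, B}, leaving only D.
Block 2, plot 5: block 2 has {C, D, E, F, B} and plot 5 has {E, B}, leaving only A.
So block 2 reads: C E B F A D.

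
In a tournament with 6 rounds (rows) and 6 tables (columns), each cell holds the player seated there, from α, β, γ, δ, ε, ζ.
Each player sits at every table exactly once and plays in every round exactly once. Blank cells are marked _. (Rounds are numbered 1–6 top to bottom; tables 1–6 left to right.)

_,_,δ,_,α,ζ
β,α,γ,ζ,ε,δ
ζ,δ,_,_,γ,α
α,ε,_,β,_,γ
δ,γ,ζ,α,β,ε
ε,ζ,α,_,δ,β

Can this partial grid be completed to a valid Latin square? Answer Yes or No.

No

Round 4, table 3: round 4 together with table 3 already contain {α, β, γ, δ, ε, ζ} — every symbol — so nothing can go there. The grid has no valid completion.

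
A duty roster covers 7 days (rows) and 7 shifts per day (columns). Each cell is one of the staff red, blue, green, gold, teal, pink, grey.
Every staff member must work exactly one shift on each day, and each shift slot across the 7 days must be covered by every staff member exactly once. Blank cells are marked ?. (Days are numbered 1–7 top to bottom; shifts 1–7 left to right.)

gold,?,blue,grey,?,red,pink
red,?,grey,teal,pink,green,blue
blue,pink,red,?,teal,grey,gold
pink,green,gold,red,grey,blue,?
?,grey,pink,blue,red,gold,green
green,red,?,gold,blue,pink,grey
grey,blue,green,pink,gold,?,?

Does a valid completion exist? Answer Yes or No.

Yes

No day or shift among the givens repeats a symbol, and propagating forced cells runs into no contradiction.
One valid completion exists (for instance, gold teal blue grey green red pink / red gold grey teal pink green blue / blue pink red green teal grey gold / pink green gold red grey blue teal / teal grey pink blue red gold green / green red teal gold blue pink grey / grey blue green pink gold teal red).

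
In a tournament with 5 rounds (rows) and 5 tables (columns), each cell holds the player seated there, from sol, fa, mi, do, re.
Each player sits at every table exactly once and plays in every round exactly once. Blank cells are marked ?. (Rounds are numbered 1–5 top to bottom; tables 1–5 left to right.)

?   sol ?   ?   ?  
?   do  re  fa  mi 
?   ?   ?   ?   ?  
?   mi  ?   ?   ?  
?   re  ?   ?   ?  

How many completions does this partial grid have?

Round 1, table 1: eliminating its round and table leaves {fa, mi, do, re}.
Round 1, table 3: eliminating its round and table leaves {fa, mi, do}.
Round 1, table 4: eliminating its round and table leaves {mi, do, re}.
Round 1, table 5: eliminating its round and table leaves {fa, do, re}.
Round 2, table 1: eliminating its round and table leaves {sol}.
Round 3, table 1: eliminating its round and table leaves {sol, fa, mi, do, re}.
Round 3, table 2: eliminating its round and table leaves {fa}.
Round 3, table 3: eliminating its round and table leaves {sol, fa, mi, do}.
Round 3, table 4: eliminating its round and table leaves {sol, mi, do, re}.
Round 3, table 5: eliminating its round and table leaves {sol, fa, do, re}.
Round 4, table 1: eliminating its round and table leaves {sol, fa, do, re}.
Round 4, table 3: eliminating its round and table leaves {sol, fa, do}.
Round 4, table 4: eliminating its round and table leaves {sol, do, re}.
Round 4, table 5: eliminating its round and table leaves {sol, fa, do, re}.
Round 5, table 1: eliminating its round and table leaves {sol, fa, mi, do}.
Round 5, table 3: eliminating its round and table leaves {sol, fa, mi, do}.
Round 5, table 4: eliminating its round and table leaves {sol, mi, do}.
Round 5, table 5: eliminating its round and table leaves {sol, fa, do}.
Enumerating the assignments across these blanks that avoid any round or table repeat gives 56 completions.

56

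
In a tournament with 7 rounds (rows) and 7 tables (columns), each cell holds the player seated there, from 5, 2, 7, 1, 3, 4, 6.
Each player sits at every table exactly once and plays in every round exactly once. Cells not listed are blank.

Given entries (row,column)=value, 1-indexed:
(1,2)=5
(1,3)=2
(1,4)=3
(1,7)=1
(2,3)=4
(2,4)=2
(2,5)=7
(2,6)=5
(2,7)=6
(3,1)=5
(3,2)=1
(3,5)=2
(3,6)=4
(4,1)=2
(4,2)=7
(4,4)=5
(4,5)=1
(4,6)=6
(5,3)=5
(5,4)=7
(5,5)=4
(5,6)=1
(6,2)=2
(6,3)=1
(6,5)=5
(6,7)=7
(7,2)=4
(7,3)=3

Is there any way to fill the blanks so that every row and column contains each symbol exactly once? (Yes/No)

Round 4, table 3: round 4 together with table 3 already contain {5, 2, 7, 1, 3, 4, 6} — every symbol — so nothing can go there. The grid has no valid completion.

No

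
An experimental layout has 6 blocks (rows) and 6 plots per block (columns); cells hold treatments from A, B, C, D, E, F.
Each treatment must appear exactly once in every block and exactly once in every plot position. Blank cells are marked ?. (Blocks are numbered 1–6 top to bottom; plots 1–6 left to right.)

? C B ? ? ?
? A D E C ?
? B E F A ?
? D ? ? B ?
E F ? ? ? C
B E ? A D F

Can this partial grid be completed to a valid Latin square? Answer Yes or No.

Block 5, plot 5: block 5 together with plot 5 already contain {A, B, C, D, E, F} — every symbol — so nothing can go there. The grid has no valid completion.

No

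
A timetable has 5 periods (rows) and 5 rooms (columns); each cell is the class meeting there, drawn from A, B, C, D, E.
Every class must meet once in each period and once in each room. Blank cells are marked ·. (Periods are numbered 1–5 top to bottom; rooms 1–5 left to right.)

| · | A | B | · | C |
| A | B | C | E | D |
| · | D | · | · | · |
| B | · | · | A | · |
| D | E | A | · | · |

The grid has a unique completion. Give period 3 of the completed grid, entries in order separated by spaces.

Period 3, room 3: period 3 has {D} and room 3 has {A, B, C}, leaving only E.
Period 3, room 1: period 3 has {D, E} and room 1 has {A, B, D}, leaving only C.
Period 3, room 4: period 3 has {C, D, E} and room 4 has {A, E}, leaving only B.
Period 3, room 5: period 3 has {B, C, D, E} and room 5 has {C, D}, leaving only A.
So period 3 reads: C D E B A.

C D E B A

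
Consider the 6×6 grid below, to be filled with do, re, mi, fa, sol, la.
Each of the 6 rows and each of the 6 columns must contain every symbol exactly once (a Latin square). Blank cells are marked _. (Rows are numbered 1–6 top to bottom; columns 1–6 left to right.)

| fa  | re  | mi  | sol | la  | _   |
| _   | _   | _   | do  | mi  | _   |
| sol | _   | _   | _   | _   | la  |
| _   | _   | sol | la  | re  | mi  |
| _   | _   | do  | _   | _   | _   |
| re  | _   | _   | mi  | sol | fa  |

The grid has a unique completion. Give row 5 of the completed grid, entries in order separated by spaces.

Row 5, column 5: row 5 has {do} and column 5 has {re, mi, sol, la}, leaving only fa.
Row 5, column 4: row 5 has {do, fa} and column 4 has {do, mi, sol, la}, leaving only re.
Row 5, column 6: row 5 has {do, re, fa} and column 6 has {mi, fa, la}, leaving only sol.
Row 1, column 6: row 1 has {re, mi, fa, sol, la} and column 6 has {mi, fa, sol, la}, leaving only do.
Row 2, column 1: row 2 has {do, mi} and column 1 has {re, fa, sol}, leaving only la.
Row 5, column 1: row 5 has {do, re, fa, sol} and column 1 has {re, fa, sol, la}, leaving only mi.
Row 5, column 2: row 5 has {do, re, mi, fa, sol} and column 2 has {re}, leaving only la.
So row 5 reads: mi la do re fa sol.

mi la do re fa sol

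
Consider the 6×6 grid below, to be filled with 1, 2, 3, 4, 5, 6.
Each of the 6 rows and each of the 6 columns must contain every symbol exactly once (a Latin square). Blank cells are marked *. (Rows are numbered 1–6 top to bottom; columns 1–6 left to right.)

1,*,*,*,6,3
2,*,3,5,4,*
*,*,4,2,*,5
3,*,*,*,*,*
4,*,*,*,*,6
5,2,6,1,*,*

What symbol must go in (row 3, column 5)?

1

Row 1, column 4: row 1 has {1, 3, 6} and column 4 has {1, 2, 5}, leaving only 4.
Row 1, column 2: row 1 has {1, 3, 4, 6} and column 2 has {2}, leaving only 5.
Row 1, column 3: row 1 has {1, 3, 4, 5, 6} and column 3 has {3, 4, 6}, leaving only 2.
Row 2, column 6: row 2 has {2, 3, 4, 5} and column 6 has {3, 5, 6}, leaving only 1.
Row 2, column 2: row 2 has {1, 2, 3, 4, 5} and column 2 has {2, 5}, leaving only 6.
Row 3, column 1: row 3 has {2, 4, 5} and column 1 has {1, 2, 3, 4, 5}, leaving only 6.
Row 4, column 4: row 4 has {3} and column 4 has {1, 2, 4, 5}, leaving only 6.
Row 5, column 4: row 5 has {4, 6} and column 4 has {1, 2, 4, 5, 6}, leaving only 3.
Row 5, column 2: row 5 has {3, 4, 6} and column 2 has {2, 5, 6}, leaving only 1.
Row 3, column 2: row 3 has {2, 4, 5, 6} and column 2 has {1, 2, 5, 6}, leaving only 3.
Row 3 already has {2, 3, 4, 5, 6} and column 5 already has {4, 6}, so row 3, column 5 must be 1.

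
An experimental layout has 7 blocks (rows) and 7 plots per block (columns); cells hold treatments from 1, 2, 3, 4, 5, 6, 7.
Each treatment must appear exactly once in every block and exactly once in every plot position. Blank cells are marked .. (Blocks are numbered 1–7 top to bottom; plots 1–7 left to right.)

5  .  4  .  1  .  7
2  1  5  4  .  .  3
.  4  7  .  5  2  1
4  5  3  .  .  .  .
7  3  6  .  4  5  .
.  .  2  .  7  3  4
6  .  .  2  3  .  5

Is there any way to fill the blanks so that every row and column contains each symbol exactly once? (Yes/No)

Yes

No block or plot among the givens repeats a symbol, and propagating forced cells runs into no contradiction.
One valid completion exists (for instance, 5 2 4 3 1 6 7 / 2 1 5 4 6 7 3 / 3 4 7 6 5 2 1 / 4 5 3 7 2 1 6 / 7 3 6 1 4 5 2 / 1 6 2 5 7 3 4 / 6 7 1 2 3 4 5).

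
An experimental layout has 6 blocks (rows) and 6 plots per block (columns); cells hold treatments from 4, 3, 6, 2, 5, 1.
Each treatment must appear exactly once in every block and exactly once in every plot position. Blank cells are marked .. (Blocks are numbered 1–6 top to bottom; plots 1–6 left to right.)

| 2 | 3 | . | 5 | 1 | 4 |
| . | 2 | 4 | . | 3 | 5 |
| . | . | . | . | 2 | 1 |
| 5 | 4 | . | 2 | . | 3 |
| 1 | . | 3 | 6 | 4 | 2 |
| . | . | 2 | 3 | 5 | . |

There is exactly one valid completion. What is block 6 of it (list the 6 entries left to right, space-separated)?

Block 6, plot 6: block 6 has {3, 2, 5} and plot 6 has {4, 3, 2, 5, 1}, leaving only 6.
Block 6, plot 1: block 6 has {3, 6, 2, 5} and plot 1 has {2, 5, 1}, leaving only 4.
Block 6, plot 2: block 6 has {4, 3, 6, 2, 5} and plot 2 has {4, 3, 2}, leaving only 1.
So block 6 reads: 4 1 2 3 5 6.

4 1 2 3 5 6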